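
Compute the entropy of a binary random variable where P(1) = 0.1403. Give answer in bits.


H = -p*log2(p) - (1-p)*log2(1-p). -0.1403*log2(0.1403) = 0.397528; -0.8597*log2(0.8597) = 0.187496. H = 0.397528 + 0.187496 = 0.585

0.585 bits


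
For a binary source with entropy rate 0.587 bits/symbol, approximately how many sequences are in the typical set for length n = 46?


log2|A_typical| = nH = 46 * 0.587 = 27.002, so |A_typical| ~ 2^27.002 = 1.344e+08

1.344e+08


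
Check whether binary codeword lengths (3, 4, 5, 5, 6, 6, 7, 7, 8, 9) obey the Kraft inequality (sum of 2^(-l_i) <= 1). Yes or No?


Kraft sum = sum(2^(-l_i)) = 0.3027, need <= 1. Result: satisfied (a binary prefix-free code with these lengths exists)

Yes


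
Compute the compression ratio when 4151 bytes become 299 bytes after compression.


Ratio = original / compressed = 4151 / 299 = 13.8829

13.8829


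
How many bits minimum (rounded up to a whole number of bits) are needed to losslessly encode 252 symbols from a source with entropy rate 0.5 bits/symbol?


Minimum bits >= n * H = 252 * 0.5 = 126.0, rounded up to a whole number of bits = 126

126 bits


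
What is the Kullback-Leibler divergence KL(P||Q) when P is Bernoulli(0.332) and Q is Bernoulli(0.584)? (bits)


KL = p*log2(p/q) + (1-p)*log2((1-p)/(1-q)) = 0.332*log2(0.332/0.584) + 0.668*log2(0.668/0.416) = 0.1859

0.1859 bits


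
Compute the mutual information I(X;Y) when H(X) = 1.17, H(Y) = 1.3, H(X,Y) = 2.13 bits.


I(X;Y) = H(X) + H(Y) - H(X,Y) = 1.17 + 1.3 - 2.13 = 0.34

0.34 bits


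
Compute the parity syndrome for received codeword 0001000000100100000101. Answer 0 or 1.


Syndrome = XOR of all bits = 0 XOR 0 XOR 0 XOR 1 XOR 0 XOR 0 XOR 0 XOR 0 XOR 0 XOR 0 XOR 1 XOR 0 XOR 0 XOR 1 XOR 0 XOR 0 XOR 0 XOR 0 XOR 0 XOR 1 XOR 0 XOR 1 = 1

1


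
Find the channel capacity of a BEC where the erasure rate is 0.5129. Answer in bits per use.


C = 1 - epsilon = 1 - 0.5129 = 0.4871

0.4871 bits


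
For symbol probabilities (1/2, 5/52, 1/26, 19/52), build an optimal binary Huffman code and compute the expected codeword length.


Huffman construction (repeatedly merge the two least-probable nodes; each merge adds 1 bit to every symbol beneath it): 1/26 + 5/52 = 7/52; 7/52 + 19/52 = 1/2; 1/2 + 1/2 = 1. Resulting codeword lengths (in the order the probabilities were given): (1, 3, 3, 2). L_avg = sum(p_i * l_i) = 1/2*1 + 5/52*3 + 1/26*3 + 19/52*2 = 85/52 = 1.6346

1.6346 bits


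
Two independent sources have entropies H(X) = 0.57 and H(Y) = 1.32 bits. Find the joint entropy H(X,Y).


For independent variables, H(X,Y) = H(X) + H(Y) = 0.57 + 1.32 = 1.89

1.89 bits


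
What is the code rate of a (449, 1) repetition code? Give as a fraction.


Rate = k/n = 1/449

1/449


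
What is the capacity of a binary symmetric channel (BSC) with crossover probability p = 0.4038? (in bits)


H(p) = -p*log2(p) - (1-p)*log2(1-p) = -0.4038*log2(0.4038) - 0.5962*log2(0.5962) = 0.528286 + 0.444844 = 0.9731. C = 1 - H(p) = 1 - 0.9731 = 0.0269

0.0269 bits


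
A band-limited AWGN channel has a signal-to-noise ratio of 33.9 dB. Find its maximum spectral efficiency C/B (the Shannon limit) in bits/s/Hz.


SNR_linear = 10^(33.9/10) = 2454.7089; C/B = log2(1 + SNR_linear) = log2(1 + 2454.7089) = 11.2619

11.2619 bits/s/Hz


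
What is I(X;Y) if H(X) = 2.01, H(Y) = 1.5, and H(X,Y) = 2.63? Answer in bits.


I(X;Y) = H(X) + H(Y) - H(X,Y) = 2.01 + 1.5 - 2.63 = 0.88

0.88 bits


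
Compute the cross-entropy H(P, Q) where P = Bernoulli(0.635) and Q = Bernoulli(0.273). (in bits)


H(P,Q) = -p*log2(q) - (1-p)*log2(1-q). -0.635*log2(0.273) = 1.189372; -0.365*log2(0.727) = 0.167890. H(P,Q) = 1.189372 + 0.167890 = 1.3573

1.3573 bits


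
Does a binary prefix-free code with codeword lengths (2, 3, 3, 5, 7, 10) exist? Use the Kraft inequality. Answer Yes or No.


Kraft sum = sum(2^(-l_i)) = 0.54, need <= 1. Result: satisfied (a binary prefix-free code with these lengths exists)

Yes


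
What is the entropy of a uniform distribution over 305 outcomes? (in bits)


H = log2(n) = log2(305) = 8.2527

8.2527 bits


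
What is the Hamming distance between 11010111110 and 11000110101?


Count differing positions: . . . ^ . . . ^ . ^ ^ = 4 differences

4


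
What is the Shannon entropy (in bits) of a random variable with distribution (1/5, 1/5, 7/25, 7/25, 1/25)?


H = -sum(p_i * log2(p_i)). Terms: -(1/5)*log2(1/5) = 0.464386; -(1/5)*log2(1/5) = 0.464386; -(7/25)*log2(7/25) = 0.514220; -(7/25)*log2(7/25) = 0.514220; -(1/25)*log2(1/25) = 0.185754. H = 0.464386 + 0.464386 + 0.514220 + 0.514220 + 0.185754 = 2.143

2.143 bits


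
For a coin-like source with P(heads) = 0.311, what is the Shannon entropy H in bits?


H = -p*log2(p) - (1-p)*log2(1-p). -0.311*log2(0.311) = 0.524039; -0.689*log2(0.689) = 0.370285. H = 0.524039 + 0.370285 = 0.8943

0.8943 bits


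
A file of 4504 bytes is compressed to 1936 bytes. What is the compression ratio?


Ratio = original / compressed = 4504 / 1936 = 2.3264

2.3264


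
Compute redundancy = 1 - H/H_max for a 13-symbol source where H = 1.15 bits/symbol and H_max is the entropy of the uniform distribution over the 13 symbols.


H_max = log2(K) = log2(13) = 3.7004 bits/symbol. Redundancy = 1 - H/H_max = 1 - 1.15/3.7004 = 1 - 0.3108 = 0.6892

0.6892


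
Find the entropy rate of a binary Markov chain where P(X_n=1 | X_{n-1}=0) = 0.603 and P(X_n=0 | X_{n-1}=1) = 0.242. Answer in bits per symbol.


Stationary distribution: pi_0 = p10/(p01+p10) = 0.2864, pi_1 = 0.7136. Entropy rate H' = pi_0*H(p01) + pi_1*H(p10) = 0.2864*0.9692 + 0.7136*0.7984 = 0.8473

0.8473 bits/symbol


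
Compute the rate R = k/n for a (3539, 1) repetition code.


Rate = k/n = 1/3539

1/3539


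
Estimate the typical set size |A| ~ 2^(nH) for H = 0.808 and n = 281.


log2|A_typical| = nH = 281 * 0.808 = 227.048, so |A_typical| ~ 2^227.048 = 2.230e+68

2.230e+68


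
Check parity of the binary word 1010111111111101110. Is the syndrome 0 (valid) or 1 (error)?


Syndrome = XOR of all bits = 1 XOR 0 XOR 1 XOR 0 XOR 1 XOR 1 XOR 1 XOR 1 XOR 1 XOR 1 XOR 1 XOR 1 XOR 1 XOR 1 XOR 0 XOR 1 XOR 1 XOR 1 XOR 0 = 1

1


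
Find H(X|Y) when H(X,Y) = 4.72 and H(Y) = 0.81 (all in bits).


H(X|Y) = H(X,Y) - H(Y) = 4.72 - 0.81 = 3.91

3.91 bits


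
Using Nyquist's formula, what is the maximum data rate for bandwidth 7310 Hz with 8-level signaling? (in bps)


Rate = 2 * B * log2(M) = 2 * 7310 * 3.0 = 43860.0

43860.0 bps


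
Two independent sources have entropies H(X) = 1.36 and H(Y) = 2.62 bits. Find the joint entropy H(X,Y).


For independent variables, H(X,Y) = H(X) + H(Y) = 1.36 + 2.62 = 3.98

3.98 bits


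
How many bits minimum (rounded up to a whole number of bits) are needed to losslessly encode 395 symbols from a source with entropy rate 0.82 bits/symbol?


Minimum bits >= n * H = 395 * 0.82 = 323.9, rounded up to a whole number of bits = 324

324 bits


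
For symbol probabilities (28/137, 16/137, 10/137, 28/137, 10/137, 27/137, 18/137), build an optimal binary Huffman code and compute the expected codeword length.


Huffman construction (repeatedly merge the two least-probable nodes; each merge adds 1 bit to every symbol beneath it): 10/137 + 10/137 = 20/137; 16/137 + 18/137 = 34/137; 20/137 + 27/137 = 47/137; 28/137 + 28/137 = 56/137; 34/137 + 47/137 = 81/137; 56/137 + 81/137 = 1. Resulting codeword lengths (in the order the probabilities were given): (2, 3, 4, 2, 4, 3, 3). L_avg = sum(p_i * l_i) = 28/137*2 + 16/137*3 + 10/137*4 + 28/137*2 + 10/137*4 + 27/137*3 + 18/137*3 = 375/137 = 2.7372

2.7372 bits


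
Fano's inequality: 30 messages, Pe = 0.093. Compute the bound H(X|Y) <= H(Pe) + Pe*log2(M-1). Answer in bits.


H(Pe) = -Pe*log2(Pe) - (1-Pe)*log2(1-Pe) = -0.093*log2(0.093) - 0.907*log2(0.907) = 0.318676 + 0.127729 = 0.4464. Pe*log2(M-1) = 0.093*log2(29) = 0.451792. Bound = H(Pe) + Pe*log2(M-1) = 0.318676 + 0.127729 + 0.451792 = 0.8982

0.8982 bits


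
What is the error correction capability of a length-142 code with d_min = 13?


Correction capability = floor((d-1)/2) = floor((13-1)/2) = 6

6 errors


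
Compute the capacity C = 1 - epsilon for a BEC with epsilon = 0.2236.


C = 1 - epsilon = 1 - 0.2236 = 0.7764

0.7764 bits


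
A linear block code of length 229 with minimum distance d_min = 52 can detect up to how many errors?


Detection capability = d_min - 1 = 52 - 1 = 51

51 errors


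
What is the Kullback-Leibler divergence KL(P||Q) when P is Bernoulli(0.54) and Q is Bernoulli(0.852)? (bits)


KL = p*log2(p/q) + (1-p)*log2((1-p)/(1-q)) = 0.54*log2(0.54/0.852) + 0.46*log2(0.46/0.148) = 0.3973

0.3973 bits


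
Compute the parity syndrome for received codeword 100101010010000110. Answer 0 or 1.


Syndrome = XOR of all bits = 1 XOR 0 XOR 0 XOR 1 XOR 0 XOR 1 XOR 0 XOR 1 XOR 0 XOR 0 XOR 1 XOR 0 XOR 0 XOR 0 XOR 0 XOR 1 XOR 1 XOR 0 = 1

1


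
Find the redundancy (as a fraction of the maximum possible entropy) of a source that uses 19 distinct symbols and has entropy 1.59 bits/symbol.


H_max = log2(K) = log2(19) = 4.2479 bits/symbol. Redundancy = 1 - H/H_max = 1 - 1.59/4.2479 = 1 - 0.3743 = 0.6257

0.6257


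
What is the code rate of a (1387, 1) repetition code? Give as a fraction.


Rate = k/n = 1/1387

1/1387


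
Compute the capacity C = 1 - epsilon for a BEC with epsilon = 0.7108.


C = 1 - epsilon = 1 - 0.7108 = 0.2892

0.2892 bits


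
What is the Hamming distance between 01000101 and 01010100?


Count differing positions: . . . ^ . . . ^ = 2 differences

2


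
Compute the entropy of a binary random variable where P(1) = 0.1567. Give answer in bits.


H = -p*log2(p) - (1-p)*log2(1-p). -0.1567*log2(0.1567) = 0.419004; -0.8433*log2(0.8433) = 0.207352. H = 0.419004 + 0.207352 = 0.6264

0.6264 bits


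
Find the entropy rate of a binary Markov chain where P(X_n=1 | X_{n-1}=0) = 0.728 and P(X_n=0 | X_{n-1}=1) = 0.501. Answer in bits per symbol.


Stationary distribution: pi_0 = p10/(p01+p10) = 0.4076, pi_1 = 0.5924. Entropy rate H' = pi_0*H(p01) + pi_1*H(p10) = 0.4076*0.8443 + 0.5924*1.0 = 0.9365

0.9365 bits/symbol


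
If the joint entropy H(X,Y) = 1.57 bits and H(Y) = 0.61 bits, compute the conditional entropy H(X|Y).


H(X|Y) = H(X,Y) - H(Y) = 1.57 - 0.61 = 0.96

0.96 bits


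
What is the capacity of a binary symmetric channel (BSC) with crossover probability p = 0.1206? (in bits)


H(p) = -p*log2(p) - (1-p)*log2(1-p) = -0.1206*log2(0.1206) - 0.8794*log2(0.8794) = 0.368035 + 0.163048 = 0.5311. C = 1 - H(p) = 1 - 0.5311 = 0.4689

0.4689 bits


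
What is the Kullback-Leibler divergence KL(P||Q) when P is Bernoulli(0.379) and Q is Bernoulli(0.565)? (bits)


KL = p*log2(p/q) + (1-p)*log2((1-p)/(1-q)) = 0.379*log2(0.379/0.565) + 0.621*log2(0.621/0.435) = 0.1006

0.1006 bits


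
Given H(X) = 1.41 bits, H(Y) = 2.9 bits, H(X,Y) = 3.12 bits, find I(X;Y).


I(X;Y) = H(X) + H(Y) - H(X,Y) = 1.41 + 2.9 - 3.12 = 1.19

1.19 bits


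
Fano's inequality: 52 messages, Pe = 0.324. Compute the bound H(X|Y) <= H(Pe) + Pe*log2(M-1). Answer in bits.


H(Pe) = -Pe*log2(Pe) - (1-Pe)*log2(1-Pe) = -0.324*log2(0.324) - 0.676*log2(0.676) = 0.526803 + 0.381876 = 0.9087. Pe*log2(M-1) = 0.324*log2(51) = 1.837866. Bound = H(Pe) + Pe*log2(M-1) = 0.526803 + 0.381876 + 1.837866 = 2.7465

2.7465 bits


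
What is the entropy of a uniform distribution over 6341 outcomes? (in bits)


H = log2(n) = log2(6341) = 12.6305

12.6305 bits


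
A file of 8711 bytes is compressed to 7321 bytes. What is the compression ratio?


Ratio = original / compressed = 8711 / 7321 = 1.1899

1.1899


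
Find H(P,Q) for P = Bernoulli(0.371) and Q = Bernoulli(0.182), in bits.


H(P,Q) = -p*log2(q) - (1-p)*log2(1-q). -0.371*log2(0.182) = 0.911914; -0.629*log2(0.818) = 0.182301. H(P,Q) = 0.911914 + 0.182301 = 1.0942

1.0942 bits


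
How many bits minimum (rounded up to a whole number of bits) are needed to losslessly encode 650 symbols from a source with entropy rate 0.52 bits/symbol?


Minimum bits >= n * H = 650 * 0.52 = 338.0, rounded up to a whole number of bits = 338

338 bits


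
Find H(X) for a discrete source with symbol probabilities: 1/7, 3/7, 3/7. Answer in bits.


H = -sum(p_i * log2(p_i)). Terms: -(1/7)*log2(1/7) = 0.401051; -(3/7)*log2(3/7) = 0.523882; -(3/7)*log2(3/7) = 0.523882. H = 0.401051 + 0.523882 + 0.523882 = 1.4488

1.4488 bits


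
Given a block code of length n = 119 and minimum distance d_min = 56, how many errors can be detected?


Detection capability = d_min - 1 = 56 - 1 = 55

55 errors


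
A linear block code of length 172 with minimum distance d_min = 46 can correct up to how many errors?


Correction capability = floor((d-1)/2) = floor((46-1)/2) = 22

22 errors


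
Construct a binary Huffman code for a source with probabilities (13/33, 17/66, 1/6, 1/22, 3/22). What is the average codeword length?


Huffman construction (repeatedly merge the two least-probable nodes; each merge adds 1 bit to every symbol beneath it): 1/22 + 3/22 = 2/11; 1/6 + 2/11 = 23/66; 17/66 + 23/66 = 20/33; 13/33 + 20/33 = 1. Resulting codeword lengths (in the order the probabilities were given): (1, 2, 3, 4, 4). L_avg = sum(p_i * l_i) = 13/33*1 + 17/66*2 + 1/6*3 + 1/22*4 + 3/22*4 = 47/22 = 2.1364

2.1364 bits


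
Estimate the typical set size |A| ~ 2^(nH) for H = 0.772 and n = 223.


log2|A_typical| = nH = 223 * 0.772 = 172.156, so |A_typical| ~ 2^172.156 = 6.670e+51

6.670e+51


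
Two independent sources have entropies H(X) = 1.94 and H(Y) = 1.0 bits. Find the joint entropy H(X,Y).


For independent variables, H(X,Y) = H(X) + H(Y) = 1.94 + 1.0 = 2.94

2.94 bits


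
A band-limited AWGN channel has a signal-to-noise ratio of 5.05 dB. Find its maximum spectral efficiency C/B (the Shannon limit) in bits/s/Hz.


SNR_linear = 10^(5.05/10) = 3.1989; C/B = log2(1 + SNR_linear) = log2(1 + 3.1989) = 2.07

2.07 bits/s/Hz


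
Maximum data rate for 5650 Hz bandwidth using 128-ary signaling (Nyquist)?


Rate = 2 * B * log2(M) = 2 * 5650 * 7.0 = 79100.0

79100.0 bps


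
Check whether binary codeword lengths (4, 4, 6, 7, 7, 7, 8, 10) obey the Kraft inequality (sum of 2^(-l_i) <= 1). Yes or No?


Kraft sum = sum(2^(-l_i)) = 0.1689, need <= 1. Result: satisfied (a binary prefix-free code with these lengths exists)

Yes


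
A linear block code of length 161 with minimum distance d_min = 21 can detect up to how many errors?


Detection capability = d_min - 1 = 21 - 1 = 20

20 errors


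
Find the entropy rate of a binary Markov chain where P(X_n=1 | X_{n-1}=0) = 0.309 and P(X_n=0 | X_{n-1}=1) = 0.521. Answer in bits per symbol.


Stationary distribution: pi_0 = p10/(p01+p10) = 0.6277, pi_1 = 0.3723. Entropy rate H' = pi_0*H(p01) + pi_1*H(p10) = 0.6277*0.892 + 0.3723*0.9987 = 0.9317

0.9317 bits/symbol


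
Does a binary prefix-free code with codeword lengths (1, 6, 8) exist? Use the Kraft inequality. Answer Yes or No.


Kraft sum = sum(2^(-l_i)) = 0.5195, need <= 1. Result: satisfied (a binary prefix-free code with these lengths exists)

Yes


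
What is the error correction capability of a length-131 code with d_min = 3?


Correction capability = floor((d-1)/2) = floor((3-1)/2) = 1

1 errors


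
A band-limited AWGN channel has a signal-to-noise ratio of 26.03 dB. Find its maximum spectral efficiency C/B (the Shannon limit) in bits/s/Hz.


SNR_linear = 10^(26.03/10) = 400.8667; C/B = log2(1 + SNR_linear) = log2(1 + 400.8667) = 8.6506

8.6506 bits/s/Hz


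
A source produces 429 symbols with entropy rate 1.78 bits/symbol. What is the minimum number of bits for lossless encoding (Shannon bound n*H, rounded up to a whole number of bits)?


Minimum bits >= n * H = 429 * 1.78 = 763.62, rounded up to a whole number of bits = 764

764 bits


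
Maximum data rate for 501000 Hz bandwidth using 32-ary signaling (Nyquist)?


Rate = 2 * B * log2(M) = 2 * 501000 * 5.0 = 5010000.0

5010000.0 bps


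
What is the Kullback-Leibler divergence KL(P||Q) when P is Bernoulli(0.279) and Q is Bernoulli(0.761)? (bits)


KL = p*log2(p/q) + (1-p)*log2((1-p)/(1-q)) = 0.279*log2(0.279/0.761) + 0.721*log2(0.721/0.239) = 0.7447

0.7447 bits


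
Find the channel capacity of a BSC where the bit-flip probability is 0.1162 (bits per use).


H(p) = -p*log2(p) - (1-p)*log2(1-p) = -0.1162*log2(0.1162) - 0.8838*log2(0.8838) = 0.360838 + 0.157500 = 0.5183. C = 1 - H(p) = 1 - 0.5183 = 0.4817

0.4817 bits


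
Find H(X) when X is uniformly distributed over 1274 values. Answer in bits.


H = log2(n) = log2(1274) = 10.3151

10.3151 bits


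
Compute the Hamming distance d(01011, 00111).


Count differing positions: . ^ ^ . . = 2 differences

2


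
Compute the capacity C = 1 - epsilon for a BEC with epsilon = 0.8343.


C = 1 - epsilon = 1 - 0.8343 = 0.1657

0.1657 bits


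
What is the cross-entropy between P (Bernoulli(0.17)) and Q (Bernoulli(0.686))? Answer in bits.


H(P,Q) = -p*log2(q) - (1-p)*log2(1-q). -0.17*log2(0.686) = 0.092432; -0.83*log2(0.314) = 1.387066. H(P,Q) = 0.092432 + 1.387066 = 1.4795

1.4795 bits


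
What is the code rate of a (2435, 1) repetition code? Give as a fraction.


Rate = k/n = 1/2435

1/2435


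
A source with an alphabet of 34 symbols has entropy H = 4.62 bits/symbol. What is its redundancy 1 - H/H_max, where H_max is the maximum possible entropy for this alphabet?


H_max = log2(K) = log2(34) = 5.0875 bits/symbol. Redundancy = 1 - H/H_max = 1 - 4.62/5.0875 = 1 - 0.9081 = 0.0919

0.0919


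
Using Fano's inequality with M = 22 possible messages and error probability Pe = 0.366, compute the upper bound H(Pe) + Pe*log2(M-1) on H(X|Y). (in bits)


H(Pe) = -Pe*log2(Pe) - (1-Pe)*log2(1-Pe) = -0.366*log2(0.366) - 0.634*log2(0.634) = 0.530731 + 0.416820 = 0.9476. Pe*log2(M-1) = 0.366*log2(21) = 1.607588. Bound = H(Pe) + Pe*log2(M-1) = 0.530731 + 0.416820 + 1.607588 = 2.5551

2.5551 bits


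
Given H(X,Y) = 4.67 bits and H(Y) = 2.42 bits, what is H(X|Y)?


H(X|Y) = H(X,Y) - H(Y) = 4.67 - 2.42 = 2.25

2.25 bits


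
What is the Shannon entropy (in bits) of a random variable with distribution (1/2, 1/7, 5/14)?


H = -sum(p_i * log2(p_i)). Terms: -(1/2)*log2(1/2) = 0.500000; -(1/7)*log2(1/7) = 0.401051; -(5/14)*log2(5/14) = 0.530510. H = 0.500000 + 0.401051 + 0.530510 = 1.4316

1.4316 bits


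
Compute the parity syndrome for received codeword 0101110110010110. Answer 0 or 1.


Syndrome = XOR of all bits = 0 XOR 1 XOR 0 XOR 1 XOR 1 XOR 1 XOR 0 XOR 1 XOR 1 XOR 0 XOR 0 XOR 1 XOR 0 XOR 1 XOR 1 XOR 0 = 1

1


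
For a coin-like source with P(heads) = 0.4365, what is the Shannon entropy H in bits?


H = -p*log2(p) - (1-p)*log2(1-p). -0.4365*log2(0.4365) = 0.522031; -0.5635*log2(0.5635) = 0.466303. H = 0.522031 + 0.466303 = 0.9883

0.9883 bits


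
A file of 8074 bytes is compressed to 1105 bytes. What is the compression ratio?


Ratio = original / compressed = 8074 / 1105 = 7.3068

7.3068


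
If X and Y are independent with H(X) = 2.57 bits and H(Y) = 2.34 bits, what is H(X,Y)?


For independent variables, H(X,Y) = H(X) + H(Y) = 2.57 + 2.34 = 4.91

4.91 bits


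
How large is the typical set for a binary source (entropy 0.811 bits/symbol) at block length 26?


log2|A_typical| = nH = 26 * 0.811 = 21.086, so |A_typical| ~ 2^21.086 = 2.226e+06

2.226e+06


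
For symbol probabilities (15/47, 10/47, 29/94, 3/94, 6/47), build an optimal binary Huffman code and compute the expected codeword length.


Huffman construction (repeatedly merge the two least-probable nodes; each merge adds 1 bit to every symbol beneath it): 3/94 + 6/47 = 15/94; 15/94 + 10/47 = 35/94; 29/94 + 15/47 = 59/94; 35/94 + 59/94 = 1. Resulting codeword lengths (in the order the probabilities were given): (2, 2, 2, 3, 3). L_avg = sum(p_i * l_i) = 15/47*2 + 10/47*2 + 29/94*2 + 3/94*3 + 6/47*3 = 203/94 = 2.1596

2.1596 bits


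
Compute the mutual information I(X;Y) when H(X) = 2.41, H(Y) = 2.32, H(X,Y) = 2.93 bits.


I(X;Y) = H(X) + H(Y) - H(X,Y) = 2.41 + 2.32 - 2.93 = 1.8

1.8 bits


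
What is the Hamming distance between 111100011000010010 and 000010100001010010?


Count differing positions: ^ ^ ^ ^ ^ . ^ ^ ^ . . ^ . . . . . . = 9 differences

9


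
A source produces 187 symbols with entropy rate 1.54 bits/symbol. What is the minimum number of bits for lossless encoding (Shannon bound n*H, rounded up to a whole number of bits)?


Minimum bits >= n * H = 187 * 1.54 = 287.98, rounded up to a whole number of bits = 288

288 bits


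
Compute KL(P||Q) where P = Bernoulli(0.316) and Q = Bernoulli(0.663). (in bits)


KL = p*log2(p/q) + (1-p)*log2((1-p)/(1-q)) = 0.316*log2(0.316/0.663) + 0.684*log2(0.684/0.337) = 0.3607

0.3607 bits


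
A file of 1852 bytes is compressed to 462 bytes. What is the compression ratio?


Ratio = original / compressed = 1852 / 462 = 4.0087

4.0087


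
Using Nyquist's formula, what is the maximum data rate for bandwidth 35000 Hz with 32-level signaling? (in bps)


Rate = 2 * B * log2(M) = 2 * 35000 * 5.0 = 350000.0

350000.0 bps


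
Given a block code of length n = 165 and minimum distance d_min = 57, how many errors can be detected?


Detection capability = d_min - 1 = 57 - 1 = 56

56 errors


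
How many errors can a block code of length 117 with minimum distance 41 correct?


Correction capability = floor((d-1)/2) = floor((41-1)/2) = 20

20 errors


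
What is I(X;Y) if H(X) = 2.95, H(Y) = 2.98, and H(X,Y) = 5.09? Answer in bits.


I(X;Y) = H(X) + H(Y) - H(X,Y) = 2.95 + 2.98 - 5.09 = 0.84

0.84 bits


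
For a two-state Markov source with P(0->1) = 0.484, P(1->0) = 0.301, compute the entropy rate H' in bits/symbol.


Stationary distribution: pi_0 = p10/(p01+p10) = 0.3834, pi_1 = 0.6166. Entropy rate H' = pi_0*H(p01) + pi_1*H(p10) = 0.3834*0.9993 + 0.6166*0.8825 = 0.9273

0.9273 bits/symbol


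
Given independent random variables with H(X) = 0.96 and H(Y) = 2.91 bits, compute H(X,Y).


For independent variables, H(X,Y) = H(X) + H(Y) = 0.96 + 2.91 = 3.87

3.87 bits


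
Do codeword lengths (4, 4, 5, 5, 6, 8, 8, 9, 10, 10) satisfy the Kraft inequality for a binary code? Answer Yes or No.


Kraft sum = sum(2^(-l_i)) = 0.2148, need <= 1. Result: satisfied (a binary prefix-free code with these lengths exists)

Yes


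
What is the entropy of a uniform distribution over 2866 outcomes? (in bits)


H = log2(n) = log2(2866) = 11.4848

11.4848 bits


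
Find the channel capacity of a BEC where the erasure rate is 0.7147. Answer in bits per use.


C = 1 - epsilon = 1 - 0.7147 = 0.2853

0.2853 bits


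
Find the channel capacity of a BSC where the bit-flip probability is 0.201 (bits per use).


H(p) = -p*log2(p) - (1-p)*log2(1-p) = -0.201*log2(0.201) - 0.799*log2(0.799) = 0.465261 + 0.258662 = 0.7239. C = 1 - H(p) = 1 - 0.7239 = 0.2761

0.2761 bits


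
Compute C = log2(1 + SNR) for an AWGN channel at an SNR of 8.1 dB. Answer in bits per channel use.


SNR_linear = 10^(8.1/10) = 6.4565; C = log2(1 + SNR_linear) = log2(1 + 6.4565) = 2.8985

2.8985 bits/channel use


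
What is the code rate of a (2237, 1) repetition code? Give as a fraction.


Rate = k/n = 1/2237

1/2237


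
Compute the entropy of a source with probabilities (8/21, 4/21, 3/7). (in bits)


H = -sum(p_i * log2(p_i)). Terms: -(8/21)*log2(8/21) = 0.530407; -(4/21)*log2(4/21) = 0.455680; -(3/7)*log2(3/7) = 0.523882. H = 0.530407 + 0.455680 + 0.523882 = 1.51

1.51 bits


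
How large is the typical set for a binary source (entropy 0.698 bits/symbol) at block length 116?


log2|A_typical| = nH = 116 * 0.698 = 80.968, so |A_typical| ~ 2^80.968 = 2.365e+24

2.365e+24


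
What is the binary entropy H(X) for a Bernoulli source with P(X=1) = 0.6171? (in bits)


H = -p*log2(p) - (1-p)*log2(1-p). -0.6171*log2(0.6171) = 0.429763; -0.3829*log2(0.3829) = 0.530301. H = 0.429763 + 0.530301 = 0.9601

0.9601 bits


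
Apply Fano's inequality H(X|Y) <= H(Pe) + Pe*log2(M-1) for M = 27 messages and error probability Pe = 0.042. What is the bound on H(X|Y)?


H(Pe) = -Pe*log2(Pe) - (1-Pe)*log2(1-Pe) = -0.042*log2(0.042) - 0.958*log2(0.958) = 0.192086 + 0.059303 = 0.2514. Pe*log2(M-1) = 0.042*log2(26) = 0.197418. Bound = H(Pe) + Pe*log2(M-1) = 0.192086 + 0.059303 + 0.197418 = 0.4488

0.4488 bits


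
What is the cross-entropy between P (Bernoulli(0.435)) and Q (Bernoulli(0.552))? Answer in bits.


H(P,Q) = -p*log2(q) - (1-p)*log2(1-q). -0.435*log2(0.552) = 0.372908; -0.565*log2(0.448) = 0.654513. H(P,Q) = 0.372908 + 0.654513 = 1.0274

1.0274 bits


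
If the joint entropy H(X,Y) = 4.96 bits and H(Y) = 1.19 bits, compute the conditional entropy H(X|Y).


H(X|Y) = H(X,Y) - H(Y) = 4.96 - 1.19 = 3.77

3.77 bits


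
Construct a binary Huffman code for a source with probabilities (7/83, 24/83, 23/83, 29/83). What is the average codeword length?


Huffman construction (repeatedly merge the two least-probable nodes; each merge adds 1 bit to every symbol beneath it): 7/83 + 23/83 = 30/83; 24/83 + 29/83 = 53/83; 30/83 + 53/83 = 1. Resulting codeword lengths (in the order the probabilities were given): (2, 2, 2, 2). L_avg = sum(p_i * l_i) = 7/83*2 + 24/83*2 + 23/83*2 + 29/83*2 = 2

2.0 bits


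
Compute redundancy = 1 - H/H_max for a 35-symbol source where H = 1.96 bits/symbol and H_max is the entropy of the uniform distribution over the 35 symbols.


H_max = log2(K) = log2(35) = 5.1293 bits/symbol. Redundancy = 1 - H/H_max = 1 - 1.96/5.1293 = 1 - 0.3821 = 0.6179

0.6179


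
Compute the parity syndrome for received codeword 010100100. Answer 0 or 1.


Syndrome = XOR of all bits = 0 XOR 1 XOR 0 XOR 1 XOR 0 XOR 0 XOR 1 XOR 0 XOR 0 = 1

1


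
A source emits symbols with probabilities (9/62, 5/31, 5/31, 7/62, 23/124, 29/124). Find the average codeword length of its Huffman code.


Huffman construction (repeatedly merge the two least-probable nodes; each merge adds 1 bit to every symbol beneath it): 7/62 + 9/62 = 8/31; 5/31 + 5/31 = 10/31; 23/124 + 29/124 = 13/31; 8/31 + 10/31 = 18/31; 13/31 + 18/31 = 1. Resulting codeword lengths (in the order the probabilities were given): (3, 3, 3, 3, 2, 2). L_avg = sum(p_i * l_i) = 9/62*3 + 5/31*3 + 5/31*3 + 7/62*3 + 23/124*2 + 29/124*2 = 80/31 = 2.5806

2.5806 bits


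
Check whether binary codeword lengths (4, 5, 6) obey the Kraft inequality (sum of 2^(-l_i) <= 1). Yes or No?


Kraft sum = sum(2^(-l_i)) = 0.1094, need <= 1. Result: satisfied (a binary prefix-free code with these lengths exists)

Yes


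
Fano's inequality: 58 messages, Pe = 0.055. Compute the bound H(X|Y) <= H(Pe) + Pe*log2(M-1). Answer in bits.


H(Pe) = -Pe*log2(Pe) - (1-Pe)*log2(1-Pe) = -0.055*log2(0.055) - 0.945*log2(0.945) = 0.230143 + 0.077125 = 0.3073. Pe*log2(M-1) = 0.055*log2(57) = 0.320809. Bound = H(Pe) + Pe*log2(M-1) = 0.230143 + 0.077125 + 0.320809 = 0.6281

0.6281 bits


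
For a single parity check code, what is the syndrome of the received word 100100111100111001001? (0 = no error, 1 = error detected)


Syndrome = XOR of all bits = 1 XOR 0 XOR 0 XOR 1 XOR 0 XOR 0 XOR 1 XOR 1 XOR 1 XOR 1 XOR 0 XOR 0 XOR 1 XOR 1 XOR 1 XOR 0 XOR 0 XOR 1 XOR 0 XOR 0 XOR 1 = 1

1


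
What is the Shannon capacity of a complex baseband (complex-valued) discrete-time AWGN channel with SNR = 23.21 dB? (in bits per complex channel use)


SNR_linear = 10^(23.21/10) = 209.4112; C = log2(1 + SNR_linear) = log2(1 + 209.4112) = 7.7171

7.7171 bits/channel use


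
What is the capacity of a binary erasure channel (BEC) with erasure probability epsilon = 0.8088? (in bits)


C = 1 - epsilon = 1 - 0.8088 = 0.1912

0.1912 bits


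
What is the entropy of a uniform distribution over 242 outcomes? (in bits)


H = log2(n) = log2(242) = 7.9189

7.9189 bits


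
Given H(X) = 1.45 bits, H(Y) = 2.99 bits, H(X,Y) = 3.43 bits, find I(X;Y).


I(X;Y) = H(X) + H(Y) - H(X,Y) = 1.45 + 2.99 - 3.43 = 1.01

1.01 bits


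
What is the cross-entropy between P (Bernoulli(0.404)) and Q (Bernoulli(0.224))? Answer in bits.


H(P,Q) = -p*log2(q) - (1-p)*log2(1-q). -0.404*log2(0.224) = 0.872005; -0.596*log2(0.776) = 0.218059. H(P,Q) = 0.872005 + 0.218059 = 1.0901

1.0901 bits


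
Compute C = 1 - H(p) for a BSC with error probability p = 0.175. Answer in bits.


H(p) = -p*log2(p) - (1-p)*log2(1-p) = -0.175*log2(0.175) - 0.825*log2(0.825) = 0.440050 + 0.228966 = 0.669. C = 1 - H(p) = 1 - 0.669 = 0.331

0.331 bits


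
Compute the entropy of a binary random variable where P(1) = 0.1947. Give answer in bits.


H = -p*log2(p) - (1-p)*log2(1-p). -0.1947*log2(0.1947) = 0.459623; -0.8053*log2(0.8053) = 0.251577. H = 0.459623 + 0.251577 = 0.7112

0.7112 bits


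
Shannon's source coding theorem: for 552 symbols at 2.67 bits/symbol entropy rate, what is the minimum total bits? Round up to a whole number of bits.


Minimum bits >= n * H = 552 * 2.67 = 1473.84, rounded up to a whole number of bits = 1474

1474 bits


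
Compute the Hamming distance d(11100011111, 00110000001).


Count differing positions: ^ ^ . ^ . . ^ ^ ^ ^ . = 7 differences

7


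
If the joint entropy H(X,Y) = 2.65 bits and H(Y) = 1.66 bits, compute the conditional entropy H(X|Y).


H(X|Y) = H(X,Y) - H(Y) = 2.65 - 1.66 = 0.99

0.99 bits


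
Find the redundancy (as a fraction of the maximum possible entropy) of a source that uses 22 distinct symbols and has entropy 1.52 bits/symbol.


H_max = log2(K) = log2(22) = 4.4594 bits/symbol. Redundancy = 1 - H/H_max = 1 - 1.52/4.4594 = 1 - 0.3409 = 0.6591

0.6591


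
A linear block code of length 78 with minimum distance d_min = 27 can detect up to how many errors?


Detection capability = d_min - 1 = 27 - 1 = 26

26 errors


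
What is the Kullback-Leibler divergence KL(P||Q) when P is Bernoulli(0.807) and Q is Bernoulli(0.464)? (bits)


KL = p*log2(p/q) + (1-p)*log2((1-p)/(1-q)) = 0.807*log2(0.807/0.464) + 0.193*log2(0.193/0.536) = 0.3599

0.3599 bits


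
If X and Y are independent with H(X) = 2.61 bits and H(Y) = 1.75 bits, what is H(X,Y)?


For independent variables, H(X,Y) = H(X) + H(Y) = 2.61 + 1.75 = 4.36

4.36 bits


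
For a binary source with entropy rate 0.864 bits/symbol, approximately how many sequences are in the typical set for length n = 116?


log2|A_typical| = nH = 116 * 0.864 = 100.224, so |A_typical| ~ 2^100.224 = 1.481e+30

1.481e+30


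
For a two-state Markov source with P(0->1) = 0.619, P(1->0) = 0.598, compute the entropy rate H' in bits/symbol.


Stationary distribution: pi_0 = p10/(p01+p10) = 0.4914, pi_1 = 0.5086. Entropy rate H' = pi_0*H(p01) + pi_1*H(p10) = 0.4914*0.9587 + 0.5086*0.9721 = 0.9655

0.9655 bits/symbol


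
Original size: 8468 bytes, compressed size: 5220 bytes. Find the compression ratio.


Ratio = original / compressed = 8468 / 5220 = 1.6222

1.6222


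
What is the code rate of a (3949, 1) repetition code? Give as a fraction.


Rate = k/n = 1/3949

1/3949


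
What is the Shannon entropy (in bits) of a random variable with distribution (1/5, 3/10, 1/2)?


H = -sum(p_i * log2(p_i)). Terms: -(1/5)*log2(1/5) = 0.464386; -(3/10)*log2(3/10) = 0.521090; -(1/2)*log2(1/2) = 0.500000. H = 0.464386 + 0.521090 + 0.500000 = 1.4855

1.4855 bits


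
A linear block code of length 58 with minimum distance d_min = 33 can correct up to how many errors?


Correction capability = floor((d-1)/2) = floor((33-1)/2) = 16

16 errors


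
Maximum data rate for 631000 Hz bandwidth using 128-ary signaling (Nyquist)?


Rate = 2 * B * log2(M) = 2 * 631000 * 7.0 = 8834000.0

8834000.0 bps


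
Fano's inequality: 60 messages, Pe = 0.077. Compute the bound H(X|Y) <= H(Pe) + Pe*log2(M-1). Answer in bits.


H(Pe) = -Pe*log2(Pe) - (1-Pe)*log2(1-Pe) = -0.077*log2(0.077) - 0.923*log2(0.923) = 0.284823 + 0.106696 = 0.3915. Pe*log2(M-1) = 0.077*log2(59) = 0.452964. Bound = H(Pe) + Pe*log2(M-1) = 0.284823 + 0.106696 + 0.452964 = 0.8445

0.8445 bits


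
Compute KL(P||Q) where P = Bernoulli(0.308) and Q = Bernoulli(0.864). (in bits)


KL = p*log2(p/q) + (1-p)*log2((1-p)/(1-q)) = 0.308*log2(0.308/0.864) + 0.692*log2(0.692/0.136) = 1.1659

1.1659 bits


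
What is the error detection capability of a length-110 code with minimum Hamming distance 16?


Detection capability = d_min - 1 = 16 - 1 = 15

15 errors


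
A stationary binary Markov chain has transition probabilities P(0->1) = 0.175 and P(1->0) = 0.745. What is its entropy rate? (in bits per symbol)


Stationary distribution: pi_0 = p10/(p01+p10) = 0.8098, pi_1 = 0.1902. Entropy rate H' = pi_0*H(p01) + pi_1*H(p10) = 0.8098*0.669 + 0.1902*0.8191 = 0.6976

0.6976 bits/symbol


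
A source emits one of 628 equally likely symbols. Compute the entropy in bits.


H = log2(n) = log2(628) = 9.2946

9.2946 bits


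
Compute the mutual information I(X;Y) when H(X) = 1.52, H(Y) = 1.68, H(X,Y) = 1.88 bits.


I(X;Y) = H(X) + H(Y) - H(X,Y) = 1.52 + 1.68 - 1.88 = 1.32

1.32 bits


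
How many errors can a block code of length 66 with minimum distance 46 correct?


Correction capability = floor((d-1)/2) = floor((46-1)/2) = 22

22 errors


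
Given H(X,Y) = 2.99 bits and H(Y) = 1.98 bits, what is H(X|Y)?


H(X|Y) = H(X,Y) - H(Y) = 2.99 - 1.98 = 1.01

1.01 bits


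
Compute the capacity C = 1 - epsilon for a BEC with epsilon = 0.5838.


C = 1 - epsilon = 1 - 0.5838 = 0.4162

0.4162 bits


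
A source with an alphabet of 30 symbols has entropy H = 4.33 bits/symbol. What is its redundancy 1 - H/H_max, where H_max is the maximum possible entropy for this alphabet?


H_max = log2(K) = log2(30) = 4.9069 bits/symbol. Redundancy = 1 - H/H_max = 1 - 4.33/4.9069 = 1 - 0.8824 = 0.1176

0.1176


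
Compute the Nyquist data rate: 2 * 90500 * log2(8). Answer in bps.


Rate = 2 * B * log2(M) = 2 * 90500 * 3.0 = 543000.0

543000.0 bps


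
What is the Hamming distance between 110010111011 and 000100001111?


Count differing positions: ^ ^ . ^ ^ . ^ ^ . ^ . . = 7 differences

7


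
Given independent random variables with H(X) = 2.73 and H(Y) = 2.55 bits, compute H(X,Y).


For independent variables, H(X,Y) = H(X) + H(Y) = 2.73 + 2.55 = 5.28

5.28 bits


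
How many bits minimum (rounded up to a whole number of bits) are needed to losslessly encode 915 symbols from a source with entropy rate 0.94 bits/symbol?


Minimum bits >= n * H = 915 * 0.94 = 860.1, rounded up to a whole number of bits = 861

861 bits


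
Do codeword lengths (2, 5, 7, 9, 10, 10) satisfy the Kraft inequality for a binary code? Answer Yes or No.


Kraft sum = sum(2^(-l_i)) = 0.293, need <= 1. Result: satisfied (a binary prefix-free code with these lengths exists)

Yes


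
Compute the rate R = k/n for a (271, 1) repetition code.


Rate = k/n = 1/271

1/271


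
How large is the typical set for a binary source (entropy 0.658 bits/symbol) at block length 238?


log2|A_typical| = nH = 238 * 0.658 = 156.604, so |A_typical| ~ 2^156.604 = 1.388e+47

1.388e+47


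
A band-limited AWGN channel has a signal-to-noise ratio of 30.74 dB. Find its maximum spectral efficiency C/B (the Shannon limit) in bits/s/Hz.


SNR_linear = 10^(30.74/10) = 1185.7687; C/B = log2(1 + SNR_linear) = log2(1 + 1185.7687) = 10.2128

10.2128 bits/s/Hz


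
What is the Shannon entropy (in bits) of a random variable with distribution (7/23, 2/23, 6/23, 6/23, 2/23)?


H = -sum(p_i * log2(p_i)). Terms: -(7/23)*log2(7/23) = 0.522324; -(2/23)*log2(2/23) = 0.306397; -(6/23)*log2(6/23) = 0.505722; -(6/23)*log2(6/23) = 0.505722; -(2/23)*log2(2/23) = 0.306397. H = 0.522324 + 0.306397 + 0.505722 + 0.505722 + 0.306397 = 2.1466

2.1466 bits


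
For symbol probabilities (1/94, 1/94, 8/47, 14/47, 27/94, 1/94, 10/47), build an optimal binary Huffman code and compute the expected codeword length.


Huffman construction (repeatedly merge the two least-probable nodes; each merge adds 1 bit to every symbol beneath it): 1/94 + 1/94 = 1/47; 1/94 + 1/47 = 3/94; 3/94 + 8/47 = 19/94; 19/94 + 10/47 = 39/94; 27/94 + 14/47 = 55/94; 39/94 + 55/94 = 1. Resulting codeword lengths (in the order the probabilities were given): (5, 5, 3, 2, 2, 4, 2). L_avg = sum(p_i * l_i) = 1/94*5 + 1/94*5 + 8/47*3 + 14/47*2 + 27/94*2 + 1/94*4 + 10/47*2 = 106/47 = 2.2553

2.2553 bits


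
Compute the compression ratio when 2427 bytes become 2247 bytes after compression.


Ratio = original / compressed = 2427 / 2247 = 1.0801

1.0801


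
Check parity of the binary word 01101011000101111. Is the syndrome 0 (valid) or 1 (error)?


Syndrome = XOR of all bits = 0 XOR 1 XOR 1 XOR 0 XOR 1 XOR 0 XOR 1 XOR 1 XOR 0 XOR 0 XOR 0 XOR 1 XOR 0 XOR 1 XOR 1 XOR 1 XOR 1 = 0

0


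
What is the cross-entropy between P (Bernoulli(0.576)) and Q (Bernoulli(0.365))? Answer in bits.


H(P,Q) = -p*log2(q) - (1-p)*log2(1-q). -0.576*log2(0.365) = 0.837522; -0.424*log2(0.635) = 0.277793. H(P,Q) = 0.837522 + 0.277793 = 1.1153

1.1153 bits


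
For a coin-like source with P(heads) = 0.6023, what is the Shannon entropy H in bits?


H = -p*log2(p) - (1-p)*log2(1-p). -0.6023*log2(0.6023) = 0.440550; -0.3977*log2(0.3977) = 0.529039. H = 0.440550 + 0.529039 = 0.9696

0.9696 bits


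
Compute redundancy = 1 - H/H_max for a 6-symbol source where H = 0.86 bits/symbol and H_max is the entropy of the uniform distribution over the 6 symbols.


H_max = log2(K) = log2(6) = 2.585 bits/symbol. Redundancy = 1 - H/H_max = 1 - 0.86/2.585 = 1 - 0.3327 = 0.6673

0.6673


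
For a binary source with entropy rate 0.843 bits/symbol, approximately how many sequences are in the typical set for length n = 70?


log2|A_typical| = nH = 70 * 0.843 = 59.01, so |A_typical| ~ 2^59.01 = 5.805e+17

5.805e+17


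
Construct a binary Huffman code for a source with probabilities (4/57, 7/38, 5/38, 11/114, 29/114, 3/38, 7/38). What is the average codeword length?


Huffman construction (repeatedly merge the two least-probable nodes; each merge adds 1 bit to every symbol beneath it): 4/57 + 3/38 = 17/114; 11/114 + 5/38 = 13/57; 17/114 + 7/38 = 1/3; 7/38 + 13/57 = 47/114; 29/114 + 1/3 = 67/114; 47/114 + 67/114 = 1. Resulting codeword lengths (in the order the probabilities were given): (4, 3, 3, 3, 2, 4, 2). L_avg = sum(p_i * l_i) = 4/57*4 + 7/38*3 + 5/38*3 + 11/114*3 + 29/114*2 + 3/38*4 + 7/38*2 = 103/38 = 2.7105

2.7105 bits


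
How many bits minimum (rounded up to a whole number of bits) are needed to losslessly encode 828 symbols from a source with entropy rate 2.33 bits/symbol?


Minimum bits >= n * H = 828 * 2.33 = 1929.24, rounded up to a whole number of bits = 1930

1930 bits


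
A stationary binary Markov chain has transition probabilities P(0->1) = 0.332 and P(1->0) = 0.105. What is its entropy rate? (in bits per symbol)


Stationary distribution: pi_0 = p10/(p01+p10) = 0.2403, pi_1 = 0.7597. Entropy rate H' = pi_0*H(p01) + pi_1*H(p10) = 0.2403*0.917 + 0.7597*0.4846 = 0.5885

0.5885 bits/symbol


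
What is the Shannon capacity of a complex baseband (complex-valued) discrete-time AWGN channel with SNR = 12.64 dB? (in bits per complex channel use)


SNR_linear = 10^(12.64/10) = 18.3654; C = log2(1 + SNR_linear) = log2(1 + 18.3654) = 4.2754

4.2754 bits/channel use


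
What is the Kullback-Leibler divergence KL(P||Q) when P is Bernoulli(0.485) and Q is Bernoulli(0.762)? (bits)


KL = p*log2(p/q) + (1-p)*log2((1-p)/(1-q)) = 0.485*log2(0.485/0.762) + 0.515*log2(0.515/0.238) = 0.2574

0.2574 bits


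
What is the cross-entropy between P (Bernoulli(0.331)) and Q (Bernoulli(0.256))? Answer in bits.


H(P,Q) = -p*log2(q) - (1-p)*log2(1-q). -0.331*log2(0.256) = 0.650675; -0.669*log2(0.744) = 0.285412. H(P,Q) = 0.650675 + 0.285412 = 0.9361

0.9361 bits
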